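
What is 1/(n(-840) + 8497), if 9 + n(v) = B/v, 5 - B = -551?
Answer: 210/1782341 ≈ 0.00011782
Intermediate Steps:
B = 556 (B = 5 - 1*(-551) = 5 + 551 = 556)
n(v) = -9 + 556/v
1/(n(-840) + 8497) = 1/((-9 + 556/(-840)) + 8497) = 1/((-9 + 556*(-1/840)) + 8497) = 1/((-9 - 139/210) + 8497) = 1/(-2029/210 + 8497) = 1/(1782341/210) = 210/1782341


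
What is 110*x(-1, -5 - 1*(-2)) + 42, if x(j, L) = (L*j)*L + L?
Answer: -1278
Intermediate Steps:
x(j, L) = L + j*L² (x(j, L) = j*L² + L = L + j*L²)
110*x(-1, -5 - 1*(-2)) + 42 = 110*((-5 - 1*(-2))*(1 + (-5 - 1*(-2))*(-1))) + 42 = 110*((-5 + 2)*(1 + (-5 + 2)*(-1))) + 42 = 110*(-3*(1 - 3*(-1))) + 42 = 110*(-3*(1 + 3)) + 42 = 110*(-3*4) + 42 = 110*(-12) + 42 = -1320 + 42 = -1278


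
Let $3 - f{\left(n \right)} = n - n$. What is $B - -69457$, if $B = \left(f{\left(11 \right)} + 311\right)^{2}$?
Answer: $168053$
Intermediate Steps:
$f{\left(n \right)} = 3$ ($f{\left(n \right)} = 3 - \left(n - n\right) = 3 - 0 = 3 + 0 = 3$)
$B = 98596$ ($B = \left(3 + 311\right)^{2} = 314^{2} = 98596$)
$B - -69457 = 98596 - -69457 = 98596 + \left(\left(-116 - 123\right) + 69696\right) = 98596 + \left(-239 + 69696\right) = 98596 + 69457 = 168053$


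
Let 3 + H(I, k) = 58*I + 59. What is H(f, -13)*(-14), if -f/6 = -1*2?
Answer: -10528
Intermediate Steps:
f = 12 (f = -(-6)*2 = -6*(-2) = 12)
H(I, k) = 56 + 58*I (H(I, k) = -3 + (58*I + 59) = -3 + (59 + 58*I) = 56 + 58*I)
H(f, -13)*(-14) = (56 + 58*12)*(-14) = (56 + 696)*(-14) = 752*(-14) = -10528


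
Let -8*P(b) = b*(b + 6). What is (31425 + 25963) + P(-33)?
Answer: 458213/8 ≈ 57277.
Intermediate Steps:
P(b) = -b*(6 + b)/8 (P(b) = -b*(b + 6)/8 = -b*(6 + b)/8)
(31425 + 25963) + P(-33) = (31425 + 25963) - ⅛*(-33)*(6 - 33) = 57388 - ⅛*(-33)*(-27) = 57388 - 891/8 = 458213/8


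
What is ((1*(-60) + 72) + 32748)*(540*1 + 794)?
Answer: 43701840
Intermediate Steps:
((1*(-60) + 72) + 32748)*(540*1 + 794) = ((-60 + 72) + 32748)*(540 + 794) = (12 + 32748)*1334 = 32760*1334 = 43701840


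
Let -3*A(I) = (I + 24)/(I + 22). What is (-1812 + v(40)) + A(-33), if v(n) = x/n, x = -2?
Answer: -398711/220 ≈ -1812.3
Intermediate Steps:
A(I) = -(24 + I)/(3*(22 + I)) (A(I) = -(I + 24)/(3*(I + 22)) = -(24 + I)/(3*(22 + I)))
v(n) = -2/n
(-1812 + v(40)) + A(-33) = (-1812 - 2/40) + (-24 - 1*(-33))/(3*(22 - 33)) = (-1812 - 2*1/40) + (⅓)*(-24 + 33)/(-11) = (-1812 - 1/20) + (⅓)*(-1/11)*9 = -36241/20 - 3/11 = -398711/220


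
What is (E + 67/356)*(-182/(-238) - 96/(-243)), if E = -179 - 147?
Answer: -61744811/163404 ≈ -377.87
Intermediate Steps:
E = -326
(E + 67/356)*(-182/(-238) - 96/(-243)) = (-326 + 67/356)*(-182/(-238) - 96/(-243)) = (-326 + 67*(1/356))*(-182*(-1/238) - 96*(-1/243)) = (-326 + 67/356)*(13/17 + 32/81) = -115989/356*1597/1377 = -61744811/163404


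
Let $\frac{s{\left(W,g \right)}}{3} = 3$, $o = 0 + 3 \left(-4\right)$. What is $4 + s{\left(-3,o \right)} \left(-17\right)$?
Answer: $-149$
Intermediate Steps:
$o = -12$ ($o = 0 - 12 = -12$)
$s{\left(W,g \right)} = 9$ ($s{\left(W,g \right)} = 3 \cdot 3 = 9$)
$4 + s{\left(-3,o \right)} \left(-17\right) = 4 + 9 \left(-17\right) = 4 - 153 = -149$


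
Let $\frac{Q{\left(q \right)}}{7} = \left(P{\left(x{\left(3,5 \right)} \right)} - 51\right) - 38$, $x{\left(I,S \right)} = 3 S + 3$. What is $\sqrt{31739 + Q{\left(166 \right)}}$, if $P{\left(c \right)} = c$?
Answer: $\sqrt{31242} \approx 176.75$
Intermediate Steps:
$x{\left(I,S \right)} = 3 + 3 S$
$Q{\left(q \right)} = -497$ ($Q{\left(q \right)} = 7 \left(\left(\left(3 + 3 \cdot 5\right) - 51\right) - 38\right) = 7 \left(\left(\left(3 + 15\right) - 51\right) - 38\right) = 7 \left(\left(18 - 51\right) - 38\right) = 7 \left(-33 - 38\right) = 7 \left(-71\right) = -497$)
$\sqrt{31739 + Q{\left(166 \right)}} = \sqrt{31739 - 497} = \sqrt{31242}$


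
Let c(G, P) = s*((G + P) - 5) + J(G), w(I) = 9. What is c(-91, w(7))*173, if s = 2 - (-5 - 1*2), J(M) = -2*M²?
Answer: -3000685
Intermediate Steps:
s = 9 (s = 2 - (-5 - 2) = 2 - 1*(-7) = 2 + 7 = 9)
c(G, P) = -45 - 2*G² + 9*G + 9*P (c(G, P) = 9*((G + P) - 5) - 2*G² = 9*(-5 + G + P) - 2*G² = (-45 + 9*G + 9*P) - 2*G² = -45 - 2*G² + 9*G + 9*P)
c(-91, w(7))*173 = (-45 - 2*(-91)² + 9*(-91) + 9*9)*173 = (-45 - 2*8281 - 819 + 81)*173 = (-45 - 16562 - 819 + 81)*173 = -17345*173 = -3000685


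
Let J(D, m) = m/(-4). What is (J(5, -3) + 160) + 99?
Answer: 1039/4 ≈ 259.75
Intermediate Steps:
J(D, m) = -m/4 (J(D, m) = m*(-¼) = -m/4)
(J(5, -3) + 160) + 99 = (-¼*(-3) + 160) + 99 = (¾ + 160) + 99 = 643/4 + 99 = 1039/4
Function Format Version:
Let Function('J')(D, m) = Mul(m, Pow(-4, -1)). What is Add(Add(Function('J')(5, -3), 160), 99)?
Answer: Rational(1039, 4) ≈ 259.75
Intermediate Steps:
Function('J')(D, m) = Mul(Rational(-1, 4), m) (Function('J')(D, m) = Mul(m, Rational(-1, 4)) = Mul(Rational(-1, 4), m))
Add(Add(Function('J')(5, -3), 160), 99) = Add(Add(Mul(Rational(-1, 4), -3), 160), 99) = Add(Add(Rational(3, 4), 160), 99) = Add(Rational(643, 4), 99) = Rational(1039, 4)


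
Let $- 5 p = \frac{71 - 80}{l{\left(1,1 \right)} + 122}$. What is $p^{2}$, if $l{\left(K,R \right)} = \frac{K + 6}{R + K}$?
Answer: $\frac{324}{1575025} \approx 0.00020571$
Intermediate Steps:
$l{\left(K,R \right)} = \frac{6 + K}{K + R}$
$p = \frac{18}{1255}$ ($p = - \frac{\left(71 - 80\right) \frac{1}{\frac{6 + 1}{1 + 1} + 122}}{5} = - \frac{\left(-9\right) \frac{1}{\frac{1}{2} \cdot 7 + 122}}{5} = - \frac{\left(-9\right) \frac{1}{\frac{7}{2} + 122}}{5} = - \frac{\left(-9\right) \frac{1}{\frac{251}{2}}}{5} = - \frac{\left(-9\right) \frac{2}{251}}{5} = \left(- \frac{1}{5}\right) \left(- \frac{18}{251}\right) = \frac{18}{1255} \approx 0.014343$)
$p^{2} = \left(\frac{18}{1255}\right)^{2} = \frac{324}{1575025}$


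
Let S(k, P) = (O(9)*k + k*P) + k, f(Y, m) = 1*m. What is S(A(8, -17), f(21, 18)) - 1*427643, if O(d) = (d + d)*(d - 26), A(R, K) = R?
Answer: -429939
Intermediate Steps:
f(Y, m) = m
O(d) = 2*d*(-26 + d) (O(d) = (2*d)*(-26 + d) = 2*d*(-26 + d))
S(k, P) = -305*k + P*k (S(k, P) = ((2*9*(-26 + 9))*k + k*P) + k = ((2*9*(-17))*k + P*k) + k = (-306*k + P*k) + k = -305*k + P*k)
S(A(8, -17), f(21, 18)) - 1*427643 = 8*(-305 + 18) - 1*427643 = 8*(-287) - 427643 = -2296 - 427643 = -429939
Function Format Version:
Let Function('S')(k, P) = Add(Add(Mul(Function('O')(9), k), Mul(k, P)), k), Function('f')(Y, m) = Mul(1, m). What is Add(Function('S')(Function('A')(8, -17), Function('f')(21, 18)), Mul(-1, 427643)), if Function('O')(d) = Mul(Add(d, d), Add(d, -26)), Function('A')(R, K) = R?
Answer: -429939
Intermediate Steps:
Function('f')(Y, m) = m
Function('O')(d) = Mul(2, d, Add(-26, d)) (Function('O')(d) = Mul(Mul(2, d), Add(-26, d)) = Mul(2, d, Add(-26, d)))
Function('S')(k, P) = Add(Mul(-305, k), Mul(P, k)) (Function('S')(k, P) = Add(Add(Mul(Mul(2, 9, Add(-26, 9)), k), Mul(k, P)), k) = Add(Add(Mul(Mul(2, 9, -17), k), Mul(P, k)), k) = Add(Add(Mul(-306, k), Mul(P, k)), k) = Add(Mul(-305, k), Mul(P, k)))
Add(Function('S')(Function('A')(8, -17), Function('f')(21, 18)), Mul(-1, 427643)) = Add(Mul(8, Add(-305, 18)), Mul(-1, 427643)) = Add(Mul(8, -287), -427643) = Add(-2296, -427643) = -429939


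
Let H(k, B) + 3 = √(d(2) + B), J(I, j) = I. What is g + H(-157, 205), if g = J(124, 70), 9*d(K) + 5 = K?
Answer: 121 + √1842/3 ≈ 135.31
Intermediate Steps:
d(K) = -5/9 + K/9
g = 124
H(k, B) = -3 + √(-⅓ + B) (H(k, B) = -3 + √((-5/9 + (⅑)*2) + B) = -3 + √((-5/9 + 2/9) + B) = -3 + √(-⅓ + B))
g + H(-157, 205) = 124 + (-3 + √(-3 + 9*205)/3) = 124 + (-3 + √(-3 + 1845)/3) = 124 + (-3 + √1842/3) = 121 + √1842/3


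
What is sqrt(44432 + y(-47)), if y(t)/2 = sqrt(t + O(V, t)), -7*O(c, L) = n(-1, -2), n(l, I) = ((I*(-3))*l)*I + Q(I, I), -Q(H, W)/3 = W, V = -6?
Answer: sqrt(2177168 + 14*I*sqrt(2429))/7 ≈ 210.79 + 0.033402*I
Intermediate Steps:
Q(H, W) = -3*W
n(l, I) = -3*I - 3*l*I**2 (n(l, I) = ((I*(-3))*l)*I - 3*I = ((-3*I)*l)*I - 3*I = (-3*I*l)*I - 3*I = -3*l*I**2 - 3*I = -3*I - 3*l*I**2)
O(c, L) = -18/7 (O(c, L) = -3*(-2)*(-1 - 1*(-2)*(-1))/7 = -3*(-2)*(-1 - 2)/7 = -3*(-2)*(-3)/7 = -1/7*18 = -18/7)
y(t) = 2*sqrt(-18/7 + t) (y(t) = 2*sqrt(t - 18/7) = 2*sqrt(-18/7 + t))
sqrt(44432 + y(-47)) = sqrt(44432 + 2*sqrt(-126 + 49*(-47))/7) = sqrt(44432 + 2*sqrt(-126 - 2303)/7) = sqrt(44432 + 2*sqrt(-2429)/7) = sqrt(44432 + 2*(I*sqrt(2429))/7) = sqrt(44432 + 2*I*sqrt(2429)/7)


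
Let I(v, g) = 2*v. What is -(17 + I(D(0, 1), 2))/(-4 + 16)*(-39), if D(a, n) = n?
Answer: 247/4 ≈ 61.750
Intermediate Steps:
-(17 + I(D(0, 1), 2))/(-4 + 16)*(-39) = -(17 + 2*1)/(-4 + 16)*(-39) = -(17 + 2)/12*(-39) = -19/12*(-39) = 247/4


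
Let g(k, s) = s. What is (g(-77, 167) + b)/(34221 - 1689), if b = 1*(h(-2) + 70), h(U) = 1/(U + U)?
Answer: 947/130128 ≈ 0.0072775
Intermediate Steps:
h(U) = 1/(2*U)
b = 279/4 (b = 1*((½)/(-2) + 70) = 1*((½)*(-½) + 70) = 1*(-¼ + 70) = 1*(279/4) = 279/4 ≈ 69.750)
(g(-77, 167) + b)/(34221 - 1689) = (167 + 279/4)/(34221 - 1689) = (947/4)/32532 = (947/4)*(1/32532) = 947/130128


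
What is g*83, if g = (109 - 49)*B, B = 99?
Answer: 493020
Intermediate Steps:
g = 5940 (g = (109 - 49)*99 = 60*99 = 5940)
g*83 = 5940*83 = 493020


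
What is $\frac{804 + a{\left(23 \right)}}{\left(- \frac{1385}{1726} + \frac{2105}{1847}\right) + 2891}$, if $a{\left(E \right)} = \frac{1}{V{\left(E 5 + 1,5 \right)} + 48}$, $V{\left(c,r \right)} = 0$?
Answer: $\frac{61515736873}{221216583288} \approx 0.27808$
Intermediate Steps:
$a{\left(E \right)} = \frac{1}{48}$ ($a{\left(E \right)} = \frac{1}{0 + 48} = \frac{1}{48}$)
$\frac{804 + a{\left(23 \right)}}{\left(- \frac{1385}{1726} + \frac{2105}{1847}\right) + 2891} = \frac{804 + \frac{1}{48}}{\left(- \frac{1385}{1726} + \frac{2105}{1847}\right) + 2891} = \frac{38593}{48 \left(\left(\left(-1385\right) \frac{1}{1726} + 2105 \cdot \frac{1}{1847}\right) + 2891\right)} = \frac{38593}{48 \left(\left(- \frac{1385}{1726} + \frac{2105}{1847}\right) + 2891\right)} = \frac{38593}{48 \left(\frac{1075135}{3187922} + 2891\right)} = \frac{38593}{48 \cdot \frac{9217357637}{3187922}} = \frac{38593}{48} \cdot \frac{3187922}{9217357637} = \frac{61515736873}{221216583288}$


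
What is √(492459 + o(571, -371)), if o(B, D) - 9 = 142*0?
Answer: 2*√123117 ≈ 701.76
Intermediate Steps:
o(B, D) = 9 (o(B, D) = 9 + 142*0 = 9 + 0 = 9)
√(492459 + o(571, -371)) = √(492459 + 9) = √492468 = 2*√123117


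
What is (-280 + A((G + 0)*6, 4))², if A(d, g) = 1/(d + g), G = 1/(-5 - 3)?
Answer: 13220496/169 ≈ 78228.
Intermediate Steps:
G = -⅛ (G = 1/(-8) = -⅛ ≈ -0.12500)
(-280 + A((G + 0)*6, 4))² = (-280 + 1/((-⅛ + 0)*6 + 4))² = (-280 + 1/(-⅛*6 + 4))² = (-280 + 1/(-¾ + 4))² = (-280 + 1/(13/4))² = (-280 + 4/13)² = (-3636/13)² = 13220496/169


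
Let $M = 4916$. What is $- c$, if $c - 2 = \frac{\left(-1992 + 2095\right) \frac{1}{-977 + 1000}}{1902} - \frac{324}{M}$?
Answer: $- \frac{104110829}{53763834} \approx -1.9364$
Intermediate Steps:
$c = \frac{104110829}{53763834}$ ($c = 2 - \left(\frac{81}{1229} - \frac{\left(-1992 + 2095\right) \frac{1}{-977 + 1000}}{1902}\right) = 2 - \left(\frac{81}{1229} - \frac{103}{23} \cdot \frac{1}{1902}\right) = 2 - \left(\frac{81}{1229} - 103 \cdot \frac{1}{23} \cdot \frac{1}{1902}\right) = 2 + \left(\frac{103}{23} \cdot \frac{1}{1902} - \frac{81}{1229}\right) = 2 + \left(\frac{103}{43746} - \frac{81}{1229}\right) = 2 - \frac{3416839}{53763834} = \frac{104110829}{53763834} \approx 1.9364$)
$- c = \left(-1\right) \frac{104110829}{53763834} = - \frac{104110829}{53763834}$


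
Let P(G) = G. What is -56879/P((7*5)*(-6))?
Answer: 56879/210 ≈ 270.85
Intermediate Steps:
-56879/P((7*5)*(-6)) = -56879/((7*5)*(-6)) = -56879/(35*(-6)) = -56879/(-210) = -56879*(-1/210) = 56879/210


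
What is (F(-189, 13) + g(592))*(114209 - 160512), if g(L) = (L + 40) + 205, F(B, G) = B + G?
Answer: -30606283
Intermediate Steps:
g(L) = 245 + L (g(L) = (40 + L) + 205 = 245 + L)
(F(-189, 13) + g(592))*(114209 - 160512) = ((-189 + 13) + (245 + 592))*(114209 - 160512) = (-176 + 837)*(-46303) = 661*(-46303) = -30606283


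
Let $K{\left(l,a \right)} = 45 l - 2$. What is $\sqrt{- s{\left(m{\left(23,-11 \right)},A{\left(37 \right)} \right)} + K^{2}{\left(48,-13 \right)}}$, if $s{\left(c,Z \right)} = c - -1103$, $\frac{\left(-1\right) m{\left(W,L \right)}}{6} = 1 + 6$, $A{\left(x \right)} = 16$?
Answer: $\sqrt{4655903} \approx 2157.8$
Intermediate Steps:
$m{\left(W,L \right)} = -42$ ($m{\left(W,L \right)} = - 6 \left(1 + 6\right) = \left(-6\right) 7 = -42$)
$s{\left(c,Z \right)} = 1103 + c$ ($s{\left(c,Z \right)} = c + 1103 = 1103 + c$)
$K{\left(l,a \right)} = -2 + 45 l$
$\sqrt{- s{\left(m{\left(23,-11 \right)},A{\left(37 \right)} \right)} + K^{2}{\left(48,-13 \right)}} = \sqrt{- (1103 - 42) + \left(-2 + 45 \cdot 48\right)^{2}} = \sqrt{\left(-1\right) 1061 + \left(-2 + 2160\right)^{2}} = \sqrt{-1061 + 2158^{2}} = \sqrt{-1061 + 4656964} = \sqrt{4655903}$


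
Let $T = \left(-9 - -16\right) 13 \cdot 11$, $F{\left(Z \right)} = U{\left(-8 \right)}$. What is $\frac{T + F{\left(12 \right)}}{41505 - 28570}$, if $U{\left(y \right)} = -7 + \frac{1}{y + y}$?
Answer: $\frac{15903}{206960} \approx 0.076841$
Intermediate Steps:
$U{\left(y \right)} = -7 + \frac{1}{2 y}$
$F{\left(Z \right)} = - \frac{113}{16}$ ($F{\left(Z \right)} = -7 + \frac{1}{2 \left(-8\right)} = -7 + \frac{1}{2} \left(- \frac{1}{8}\right) = -7 - \frac{1}{16} = - \frac{113}{16}$)
$T = 1001$ ($T = \left(-9 + 16\right) 13 \cdot 11 = 7 \cdot 13 \cdot 11 = 91 \cdot 11 = 1001$)
$\frac{T + F{\left(12 \right)}}{41505 - 28570} = \frac{1001 - \frac{113}{16}}{41505 - 28570} = \frac{15903}{16 \cdot 12935} = \frac{15903}{16} \cdot \frac{1}{12935} = \frac{15903}{206960}$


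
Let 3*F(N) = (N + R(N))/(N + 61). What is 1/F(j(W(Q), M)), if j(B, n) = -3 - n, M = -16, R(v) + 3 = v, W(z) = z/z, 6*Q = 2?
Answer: 222/23 ≈ 9.6522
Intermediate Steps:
Q = ⅓ (Q = (⅙)*2 = ⅓ ≈ 0.33333)
W(z) = 1
R(v) = -3 + v
F(N) = (-3 + 2*N)/(3*(61 + N)) (F(N) = ((N + (-3 + N))/(N + 61))/3 = ((-3 + 2*N)/(61 + N))/3 = (-3 + 2*N)/(3*(61 + N)))
1/F(j(W(Q), M)) = 1/((-3 + 2*(-3 - 1*(-16)))/(3*(61 + (-3 - 1*(-16))))) = 1/((-3 + 2*(-3 + 16))/(3*(61 + (-3 + 16)))) = 1/((-3 + 2*13)/(3*(61 + 13))) = 1/((⅓)*(-3 + 26)/74) = 1/((⅓)*(1/74)*23) = 1/(23/222) = 222/23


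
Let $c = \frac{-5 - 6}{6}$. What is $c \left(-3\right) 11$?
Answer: $\frac{121}{2} \approx 60.5$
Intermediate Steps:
$c = - \frac{11}{6}$ ($c = \left(-5 - 6\right) \frac{1}{6} = \left(-11\right) \frac{1}{6} = - \frac{11}{6} \approx -1.8333$)
$c \left(-3\right) 11 = \left(- \frac{11}{6}\right) \left(-3\right) 11 = \frac{11}{2} \cdot 11 = \frac{121}{2}$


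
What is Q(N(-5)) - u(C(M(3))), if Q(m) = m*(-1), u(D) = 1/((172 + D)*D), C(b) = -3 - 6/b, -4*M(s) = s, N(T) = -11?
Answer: 9734/885 ≈ 10.999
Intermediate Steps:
M(s) = -s/4
C(b) = -3 - 6/b
u(D) = 1/(D*(172 + D))
Q(m) = -m
Q(N(-5)) - u(C(M(3))) = -1*(-11) - 1/((-3 - 6/((-1/4*3)))*(172 + (-3 - 6/((-1/4*3))))) = 11 - 1/((-3 - 6/(-3/4))*(172 + (-3 - 6/(-3/4)))) = 11 - 1/((-3 - 6*(-4/3))*(172 + (-3 - 6*(-4/3)))) = 11 - 1/((-3 + 8)*(172 + (-3 + 8))) = 11 - 1/(5*(172 + 5)) = 11 - 1/(5*177) = 11 - 1*1/885 = 11 - 1/885 = 9734/885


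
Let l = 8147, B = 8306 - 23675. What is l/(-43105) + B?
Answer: -662488892/43105 ≈ -15369.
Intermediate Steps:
B = -15369
l/(-43105) + B = 8147/(-43105) - 15369 = 8147*(-1/43105) - 15369 = -8147/43105 - 15369 = -662488892/43105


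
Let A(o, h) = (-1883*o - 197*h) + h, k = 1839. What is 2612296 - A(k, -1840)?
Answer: 5714493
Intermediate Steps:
A(o, h) = -1883*o - 196*h
2612296 - A(k, -1840) = 2612296 - (-1883*1839 - 196*(-1840)) = 2612296 - (-3462837 + 360640) = 2612296 - 1*(-3102197) = 2612296 + 3102197 = 5714493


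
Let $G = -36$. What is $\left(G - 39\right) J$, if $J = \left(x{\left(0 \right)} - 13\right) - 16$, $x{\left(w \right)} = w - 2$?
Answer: $2325$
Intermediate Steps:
$x{\left(w \right)} = -2 + w$ ($x{\left(w \right)} = w - 2 = -2 + w$)
$J = -31$ ($J = \left(\left(-2 + 0\right) - 13\right) - 16 = \left(-2 - 13\right) - 16 = -15 - 16 = -31$)
$\left(G - 39\right) J = \left(-36 - 39\right) \left(-31\right) = \left(-75\right) \left(-31\right) = 2325$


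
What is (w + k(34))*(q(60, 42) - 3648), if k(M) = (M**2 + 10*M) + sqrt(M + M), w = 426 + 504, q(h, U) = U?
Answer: -8748156 - 7212*sqrt(17) ≈ -8.7779e+6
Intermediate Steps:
w = 930
k(M) = M**2 + 10*M + sqrt(2)*sqrt(M) (k(M) = (M**2 + 10*M) + sqrt(2*M) = (M**2 + 10*M) + sqrt(2)*sqrt(M) = M**2 + 10*M + sqrt(2)*sqrt(M))
(w + k(34))*(q(60, 42) - 3648) = (930 + (34**2 + 10*34 + sqrt(2)*sqrt(34)))*(42 - 3648) = (930 + (1156 + 340 + 2*sqrt(17)))*(-3606) = (930 + (1496 + 2*sqrt(17)))*(-3606) = (2426 + 2*sqrt(17))*(-3606) = -8748156 - 7212*sqrt(17)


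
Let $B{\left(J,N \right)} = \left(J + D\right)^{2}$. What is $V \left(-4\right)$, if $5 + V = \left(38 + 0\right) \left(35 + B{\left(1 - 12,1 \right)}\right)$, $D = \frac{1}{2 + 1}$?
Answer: $- \frac{203348}{9} \approx -22594.0$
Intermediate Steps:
$D = \frac{1}{3} \approx 0.33333$
$B{\left(J,N \right)} = \left(\frac{1}{3} + J\right)^{2}$ ($B{\left(J,N \right)} = \left(J + \frac{1}{3}\right)^{2} = \left(\frac{1}{3} + J\right)^{2}$)
$V = \frac{50837}{9}$ ($V = -5 + \left(38 + 0\right) \left(35 + \frac{\left(1 + 3 \left(1 - 12\right)\right)^{2}}{9}\right) = -5 + 38 \left(35 + \frac{\left(1 + 3 \left(1 - 12\right)\right)^{2}}{9}\right) = -5 + 38 \left(35 + \frac{\left(1 + 3 \left(-11\right)\right)^{2}}{9}\right) = -5 + 38 \left(35 + \frac{\left(1 - 33\right)^{2}}{9}\right) = -5 + 38 \left(35 + \frac{\left(-32\right)^{2}}{9}\right) = -5 + 38 \left(35 + \frac{1}{9} \cdot 1024\right) = -5 + 38 \left(35 + \frac{1024}{9}\right) = -5 + 38 \cdot \frac{1339}{9} = -5 + \frac{50882}{9} = \frac{50837}{9} \approx 5648.6$)
$V \left(-4\right) = \frac{50837}{9} \left(-4\right) = - \frac{203348}{9}$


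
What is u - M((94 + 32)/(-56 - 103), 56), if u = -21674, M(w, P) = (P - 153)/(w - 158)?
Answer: -182413525/8416 ≈ -21675.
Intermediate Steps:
M(w, P) = (-153 + P)/(-158 + w)
u - M((94 + 32)/(-56 - 103), 56) = -21674 - (-153 + 56)/(-158 + (94 + 32)/(-56 - 103)) = -21674 - (-97)/(-158 + 126/(-159)) = -21674 - (-97)/(-158 + 126*(-1/159)) = -21674 - (-97)/(-158 - 42/53) = -21674 - (-97)/(-8416/53) = -21674 - (-53)*(-97)/8416 = -21674 - 1*5141/8416 = -21674 - 5141/8416 = -182413525/8416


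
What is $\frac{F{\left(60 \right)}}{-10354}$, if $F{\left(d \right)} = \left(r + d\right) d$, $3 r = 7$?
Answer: $- \frac{1870}{5177} \approx -0.36121$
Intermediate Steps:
$r = \frac{7}{3}$ ($r = \frac{1}{3} \cdot 7 = \frac{7}{3} \approx 2.3333$)
$F{\left(d \right)} = d \left(\frac{7}{3} + d\right)$ ($F{\left(d \right)} = \left(\frac{7}{3} + d\right) d = d \left(\frac{7}{3} + d\right)$)
$\frac{F{\left(60 \right)}}{-10354} = \frac{\frac{1}{3} \cdot 60 \left(7 + 3 \cdot 60\right)}{-10354} = \frac{1}{3} \cdot 60 \left(7 + 180\right) \left(- \frac{1}{10354}\right) = \frac{1}{3} \cdot 60 \cdot 187 \left(- \frac{1}{10354}\right) = 3740 \left(- \frac{1}{10354}\right) = - \frac{1870}{5177}$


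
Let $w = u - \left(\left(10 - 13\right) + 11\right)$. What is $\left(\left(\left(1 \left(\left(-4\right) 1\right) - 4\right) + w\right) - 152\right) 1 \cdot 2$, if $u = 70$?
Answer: $-196$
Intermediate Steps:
$w = 62$ ($w = 70 - \left(\left(10 - 13\right) + 11\right) = 70 - \left(-3 + 11\right) = 70 - 8 = 62$)
$\left(\left(\left(1 \left(\left(-4\right) 1\right) - 4\right) + w\right) - 152\right) 1 \cdot 2 = \left(\left(\left(1 \left(\left(-4\right) 1\right) - 4\right) + 62\right) - 152\right) 1 \cdot 2 = \left(\left(\left(1 \left(-4\right) - 4\right) + 62\right) - 152\right) 2 = \left(\left(\left(-4 - 4\right) + 62\right) - 152\right) 2 = \left(\left(-8 + 62\right) - 152\right) 2 = \left(54 - 152\right) 2 = \left(-98\right) 2 = -196$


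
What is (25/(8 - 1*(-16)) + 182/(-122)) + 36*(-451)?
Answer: -23770163/1464 ≈ -16236.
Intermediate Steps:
(25/(8 - 1*(-16)) + 182/(-122)) + 36*(-451) = (25/(8 + 16) + 182*(-1/122)) - 16236 = (25/24 - 91/61) - 16236 = -659/1464 - 16236 = -23770163/1464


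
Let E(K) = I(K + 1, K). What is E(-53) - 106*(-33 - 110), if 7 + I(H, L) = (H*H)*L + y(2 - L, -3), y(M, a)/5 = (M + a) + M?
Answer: -127626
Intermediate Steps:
y(M, a) = 5*a + 10*M (y(M, a) = 5*((M + a) + M) = 5*(a + 2*M) = 5*a + 10*M)
I(H, L) = -2 - 10*L + L*H² (I(H, L) = -7 + ((H*H)*L + (5*(-3) + 10*(2 - L))) = -7 + (H²*L + (-15 + (20 - 10*L))) = -7 + (L*H² + (5 - 10*L)) = -7 + (5 - 10*L + L*H²) = -2 - 10*L + L*H²)
E(K) = -2 - 10*K + K*(1 + K)² (E(K) = -2 - 10*K + K*(K + 1)² = -2 - 10*K + K*(1 + K)²)
E(-53) - 106*(-33 - 110) = (-2 - 10*(-53) - 53*(1 - 53)²) - 106*(-33 - 110) = (-2 + 530 - 53*(-52)²) - 106*(-143) = (-2 + 530 - 53*2704) + 15158 = (-2 + 530 - 143312) + 15158 = -142784 + 15158 = -127626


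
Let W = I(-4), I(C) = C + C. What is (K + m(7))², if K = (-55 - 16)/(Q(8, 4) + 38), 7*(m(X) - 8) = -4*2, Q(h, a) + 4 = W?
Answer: 564001/33124 ≈ 17.027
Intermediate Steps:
I(C) = 2*C
W = -8 (W = 2*(-4) = -8)
Q(h, a) = -12 (Q(h, a) = -4 - 8 = -12)
m(X) = 48/7 (m(X) = 8 + (-4*2)/7 = 8 + (⅐)*(-8) = 8 - 8/7 = 48/7)
K = -71/26 (K = (-55 - 16)/(-12 + 38) = -71/26 ≈ -2.7308)
(K + m(7))² = (-71/26 + 48/7)² = (751/182)² = 564001/33124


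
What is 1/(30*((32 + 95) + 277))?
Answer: 1/12120 ≈ 8.2508e-5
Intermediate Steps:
1/(30*((32 + 95) + 277)) = 1/(30*(127 + 277)) = 1/(30*404) = 1/12120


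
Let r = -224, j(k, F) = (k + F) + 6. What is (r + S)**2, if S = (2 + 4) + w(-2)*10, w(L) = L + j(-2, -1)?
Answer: 43264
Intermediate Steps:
j(k, F) = 6 + F + k (j(k, F) = (F + k) + 6 = 6 + F + k)
w(L) = 3 + L (w(L) = L + (6 - 1 - 2) = L + 3 = 3 + L)
S = 16 (S = (2 + 4) + (3 - 2)*10 = 6 + 1*10 = 6 + 10 = 16)
(r + S)**2 = (-224 + 16)**2 = (-208)**2 = 43264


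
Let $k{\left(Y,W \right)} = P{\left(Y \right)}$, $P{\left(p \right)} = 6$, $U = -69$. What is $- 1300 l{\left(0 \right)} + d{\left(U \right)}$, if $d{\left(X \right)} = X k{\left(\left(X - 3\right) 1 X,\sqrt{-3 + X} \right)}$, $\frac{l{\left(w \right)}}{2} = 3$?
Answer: $-8214$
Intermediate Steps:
$l{\left(w \right)} = 6$ ($l{\left(w \right)} = 2 \cdot 3 = 6$)
$k{\left(Y,W \right)} = 6$
$d{\left(X \right)} = 6 X$ ($d{\left(X \right)} = X 6 = 6 X$)
$- 1300 l{\left(0 \right)} + d{\left(U \right)} = \left(-1300\right) 6 + 6 \left(-69\right) = -7800 - 414 = -8214$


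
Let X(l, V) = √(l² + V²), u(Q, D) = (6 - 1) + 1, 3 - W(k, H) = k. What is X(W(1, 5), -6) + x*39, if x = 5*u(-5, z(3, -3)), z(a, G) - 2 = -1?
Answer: 1170 + 2*√10 ≈ 1176.3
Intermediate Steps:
W(k, H) = 3 - k
z(a, G) = 1 (z(a, G) = 2 - 1 = 1)
u(Q, D) = 6 (u(Q, D) = 5 + 1 = 6)
X(l, V) = √(V² + l²)
x = 30 (x = 5*6 = 30)
X(W(1, 5), -6) + x*39 = √((-6)² + (3 - 1*1)²) + 30*39 = √(36 + (3 - 1)²) + 1170 = √(36 + 2²) + 1170 = √(36 + 4) + 1170 = √40 + 1170 = 2*√10 + 1170 = 1170 + 2*√10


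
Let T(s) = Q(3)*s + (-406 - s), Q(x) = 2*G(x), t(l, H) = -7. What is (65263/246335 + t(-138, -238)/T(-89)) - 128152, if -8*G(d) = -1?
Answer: -42838118743169/334276595 ≈ -1.2815e+5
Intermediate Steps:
G(d) = 1/8 (G(d) = -1/8*(-1) = 1/8)
Q(x) = 1/4 (Q(x) = 2*(1/8) = 1/4)
T(s) = -406 - 3*s/4 (T(s) = s/4 + (-406 - s) = -406 - 3*s/4)
(65263/246335 + t(-138, -238)/T(-89)) - 128152 = (65263/246335 - 7/(-406 - 3/4*(-89))) - 128152 = (65263*(1/246335) - 7/(-406 + 267/4)) - 128152 = (65263/246335 - 7/(-1357/4)) - 128152 = (65263/246335 - 7*(-4/1357)) - 128152 = (65263/246335 + 28/1357) - 128152 = 95459271/334276595 - 128152 = -42838118743169/334276595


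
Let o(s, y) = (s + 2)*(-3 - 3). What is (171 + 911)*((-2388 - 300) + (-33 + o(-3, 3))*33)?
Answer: -3872478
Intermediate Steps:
o(s, y) = -12 - 6*s (o(s, y) = (2 + s)*(-6) = -12 - 6*s)
(171 + 911)*((-2388 - 300) + (-33 + o(-3, 3))*33) = (171 + 911)*((-2388 - 300) + (-33 + (-12 - 6*(-3)))*33) = 1082*(-2688 + (-33 + (-12 + 18))*33) = 1082*(-2688 + (-33 + 6)*33) = 1082*(-2688 - 27*33) = 1082*(-2688 - 891) = 1082*(-3579) = -3872478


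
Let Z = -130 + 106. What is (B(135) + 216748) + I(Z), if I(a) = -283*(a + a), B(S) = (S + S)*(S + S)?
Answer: 303232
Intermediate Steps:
B(S) = 4*S² (B(S) = (2*S)*(2*S) = 4*S²)
Z = -24
I(a) = -566*a
(B(135) + 216748) + I(Z) = (4*135² + 216748) - 566*(-24) = (4*18225 + 216748) + 13584 = (72900 + 216748) + 13584 = 289648 + 13584 = 303232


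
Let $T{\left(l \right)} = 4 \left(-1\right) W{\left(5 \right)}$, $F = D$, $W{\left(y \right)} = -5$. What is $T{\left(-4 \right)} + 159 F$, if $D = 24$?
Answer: $3836$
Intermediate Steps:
$F = 24$
$T{\left(l \right)} = 20$ ($T{\left(l \right)} = 4 \left(-1\right) \left(-5\right) = \left(-4\right) \left(-5\right) = 20$)
$T{\left(-4 \right)} + 159 F = 20 + 159 \cdot 24 = 20 + 3816 = 3836$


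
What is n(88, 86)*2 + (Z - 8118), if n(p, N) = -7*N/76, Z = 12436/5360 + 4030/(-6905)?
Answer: -285926946929/35160260 ≈ -8132.1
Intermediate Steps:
Z = 3213489/1850540 (Z = 12436*(1/5360) + 4030*(-1/6905) = 3109/1340 - 806/1381 = 3213489/1850540 ≈ 1.7365)
n(p, N) = -7*N/76 (n(p, N) = -7*N*(1/76) = -7*N/76)
n(88, 86)*2 + (Z - 8118) = -7/76*86*2 + (3213489/1850540 - 8118) = -301/38*2 - 15019470231/1850540 = -301/19 - 15019470231/1850540 = -285926946929/35160260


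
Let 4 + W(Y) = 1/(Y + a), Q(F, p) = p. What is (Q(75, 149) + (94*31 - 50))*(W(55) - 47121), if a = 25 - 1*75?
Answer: -709935112/5 ≈ -1.4199e+8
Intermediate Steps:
a = -50 (a = 25 - 75 = -50)
W(Y) = -4 + 1/(-50 + Y) (W(Y) = -4 + 1/(Y - 50) = -4 + 1/(-50 + Y))
(Q(75, 149) + (94*31 - 50))*(W(55) - 47121) = (149 + (94*31 - 50))*((201 - 4*55)/(-50 + 55) - 47121) = (149 + (2914 - 50))*((201 - 220)/5 - 47121) = (149 + 2864)*((1/5)*(-19) - 47121) = 3013*(-19/5 - 47121) = 3013*(-235624/5) = -709935112/5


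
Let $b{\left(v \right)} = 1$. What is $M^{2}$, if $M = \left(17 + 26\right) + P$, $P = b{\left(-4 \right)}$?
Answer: $1936$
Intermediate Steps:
$P = 1$
$M = 44$ ($M = \left(17 + 26\right) + 1 = 43 + 1 = 44$)
$M^{2} = 44^{2} = 1936$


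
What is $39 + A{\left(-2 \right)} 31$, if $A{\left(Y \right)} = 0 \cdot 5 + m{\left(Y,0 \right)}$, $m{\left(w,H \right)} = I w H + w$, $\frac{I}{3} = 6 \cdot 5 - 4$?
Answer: $-23$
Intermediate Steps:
$I = 78$ ($I = 3 \left(6 \cdot 5 - 4\right) = 3 \left(30 - 4\right) = 3 \cdot 26 = 78$)
$m{\left(w,H \right)} = w + 78 H w$ ($m{\left(w,H \right)} = 78 w H + w = 78 H w + w = w + 78 H w$)
$A{\left(Y \right)} = Y$ ($A{\left(Y \right)} = 0 \cdot 5 + Y \left(1 + 78 \cdot 0\right) = 0 + Y \left(1 + 0\right) = 0 + Y 1 = 0 + Y = Y$)
$39 + A{\left(-2 \right)} 31 = 39 - 62 = -23$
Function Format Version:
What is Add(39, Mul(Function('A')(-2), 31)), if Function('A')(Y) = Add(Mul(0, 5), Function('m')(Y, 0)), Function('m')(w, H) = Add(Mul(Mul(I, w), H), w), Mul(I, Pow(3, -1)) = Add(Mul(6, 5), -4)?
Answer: -23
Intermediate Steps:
I = 78 (I = Mul(3, Add(Mul(6, 5), -4)) = Mul(3, Add(30, -4)) = Mul(3, 26) = 78)
Function('m')(w, H) = Add(w, Mul(78, H, w)) (Function('m')(w, H) = Add(Mul(Mul(78, w), H), w) = Add(Mul(78, H, w), w) = Add(w, Mul(78, H, w)))
Function('A')(Y) = Y (Function('A')(Y) = Add(Mul(0, 5), Mul(Y, Add(1, Mul(78, 0)))) = Add(0, Mul(Y, Add(1, 0))) = Add(0, Mul(Y, 1)) = Add(0, Y) = Y)
Add(39, Mul(Function('A')(-2), 31)) = Add(39, Mul(-2, 31)) = Add(39, -62) = -23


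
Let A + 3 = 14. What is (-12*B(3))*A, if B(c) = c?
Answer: -396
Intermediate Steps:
A = 11 (A = -3 + 14 = 11)
(-12*B(3))*A = -12*3*11 = -36*11 = -396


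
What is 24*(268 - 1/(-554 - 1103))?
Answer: 10657848/1657 ≈ 6432.0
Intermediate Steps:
24*(268 - 1/(-554 - 1103)) = 24*(268 - 1/(-1657)) = 24*(268 - 1*(-1/1657)) = 24*(268 + 1/1657) = 24*(444077/1657) = 10657848/1657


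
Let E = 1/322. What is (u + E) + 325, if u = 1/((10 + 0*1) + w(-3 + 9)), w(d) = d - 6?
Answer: 261708/805 ≈ 325.10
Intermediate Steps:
w(d) = -6 + d
E = 1/322 ≈ 0.0031056
u = ⅒ (u = 1/((10 + 0*1) + (-6 + (-3 + 9))) = 1/((10 + 0) + (-6 + 6)) = 1/(10 + 0) = 1/10 = ⅒ ≈ 0.10000)
(u + E) + 325 = (⅒ + 1/322) + 325 = 83/805 + 325 = 261708/805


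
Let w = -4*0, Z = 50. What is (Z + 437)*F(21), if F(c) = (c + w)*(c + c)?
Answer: 429534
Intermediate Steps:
w = 0
F(c) = 2*c**2 (F(c) = (c + 0)*(c + c) = c*(2*c) = 2*c**2)
(Z + 437)*F(21) = (50 + 437)*(2*21**2) = 487*(2*441) = 487*882 = 429534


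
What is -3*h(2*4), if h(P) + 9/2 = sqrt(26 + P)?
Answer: 27/2 - 3*sqrt(34) ≈ -3.9929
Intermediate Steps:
h(P) = -9/2 + sqrt(26 + P)
-3*h(2*4) = -3*(-9/2 + sqrt(26 + 2*4)) = -3*(-9/2 + sqrt(26 + 8)) = -3*(-9/2 + sqrt(34)) = 27/2 - 3*sqrt(34)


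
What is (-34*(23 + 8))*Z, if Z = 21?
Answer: -22134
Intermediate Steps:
(-34*(23 + 8))*Z = -34*(23 + 8)*21 = -34*31*21 = -1054*21 = -22134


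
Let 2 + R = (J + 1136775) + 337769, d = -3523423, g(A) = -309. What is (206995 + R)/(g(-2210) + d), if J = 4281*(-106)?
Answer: -1227751/3523732 ≈ -0.34842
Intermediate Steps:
J = -453786
R = 1020756 (R = -2 + ((-453786 + 1136775) + 337769) = -2 + (682989 + 337769) = -2 + 1020758 = 1020756)
(206995 + R)/(g(-2210) + d) = (206995 + 1020756)/(-309 - 3523423) = 1227751/(-3523732) = 1227751*(-1/3523732) = -1227751/3523732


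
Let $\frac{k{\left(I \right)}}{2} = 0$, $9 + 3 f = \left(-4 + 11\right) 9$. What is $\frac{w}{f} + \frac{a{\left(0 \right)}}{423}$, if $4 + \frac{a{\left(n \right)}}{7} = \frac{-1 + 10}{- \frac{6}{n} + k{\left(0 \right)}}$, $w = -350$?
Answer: $- \frac{917}{47} \approx -19.511$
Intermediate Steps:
$f = 18$ ($f = -3 + \frac{\left(-4 + 11\right) 9}{3} = -3 + \frac{7 \cdot 9}{3} = -3 + \frac{1}{3} \cdot 63 = -3 + 21 = 18$)
$k{\left(I \right)} = 0$ ($k{\left(I \right)} = 2 \cdot 0 = 0$)
$a{\left(n \right)} = -28 - \frac{21 n}{2}$ ($a{\left(n \right)} = -28 + 7 \frac{-1 + 10}{- \frac{6}{n} + 0} = -28 + 7 \frac{9}{\left(-6\right) \frac{1}{n}} = -28 + 7 \cdot 9 \left(- \frac{n}{6}\right) = -28 + 7 \left(- \frac{3 n}{2}\right) = -28 - \frac{21 n}{2}$)
$\frac{w}{f} + \frac{a{\left(0 \right)}}{423} = - \frac{350}{18} + \frac{-28 - 0}{423} = \left(-350\right) \frac{1}{18} + \left(-28 + 0\right) \frac{1}{423} = - \frac{175}{9} - \frac{28}{423} = - \frac{917}{47}$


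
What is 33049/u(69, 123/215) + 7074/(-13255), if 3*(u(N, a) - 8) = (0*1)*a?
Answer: 438007903/106040 ≈ 4130.6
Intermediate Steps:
u(N, a) = 8 (u(N, a) = 8 + ((0*1)*a)/3 = 8 + (0*a)/3 = 8 + (1/3)*0 = 8 + 0 = 8)
33049/u(69, 123/215) + 7074/(-13255) = 33049/8 + 7074/(-13255) = 33049*(1/8) + 7074*(-1/13255) = 33049/8 - 7074/13255 = 438007903/106040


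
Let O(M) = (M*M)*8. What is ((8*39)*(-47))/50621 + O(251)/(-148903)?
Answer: -27696902560/7537618763 ≈ -3.6745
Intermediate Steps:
O(M) = 8*M² (O(M) = M²*8 = 8*M²)
((8*39)*(-47))/50621 + O(251)/(-148903) = ((8*39)*(-47))/50621 + (8*251²)/(-148903) = (312*(-47))*(1/50621) + (8*63001)*(-1/148903) = -14664*1/50621 + 504008*(-1/148903) = -14664/50621 - 504008/148903 = -27696902560/7537618763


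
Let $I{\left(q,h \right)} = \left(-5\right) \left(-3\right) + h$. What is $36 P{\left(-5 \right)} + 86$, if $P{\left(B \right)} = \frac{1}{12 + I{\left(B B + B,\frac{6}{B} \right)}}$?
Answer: $\frac{3758}{43} \approx 87.395$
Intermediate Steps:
$I{\left(q,h \right)} = 15 + h$
$P{\left(B \right)} = \frac{1}{27 + \frac{6}{B}}$ ($P{\left(B \right)} = \frac{1}{12 + \left(15 + \frac{6}{B}\right)} = \frac{1}{27 + \frac{6}{B}}$)
$36 P{\left(-5 \right)} + 86 = 36 \cdot \frac{1}{3} \left(-5\right) \frac{1}{2 + 9 \left(-5\right)} + 86 = 36 \cdot \frac{1}{3} \left(-5\right) \frac{1}{2 - 45} + 86 = 36 \cdot \frac{1}{3} \left(-5\right) \frac{1}{-43} + 86 = 36 \cdot \frac{1}{3} \left(-5\right) \left(- \frac{1}{43}\right) + 86 = 36 \cdot \frac{5}{129} + 86 = \frac{60}{43} + 86 = \frac{3758}{43}$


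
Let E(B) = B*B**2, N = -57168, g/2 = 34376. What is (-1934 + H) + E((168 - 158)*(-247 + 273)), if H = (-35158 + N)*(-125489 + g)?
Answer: 5255874328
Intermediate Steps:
g = 68752 (g = 2*34376 = 68752)
E(B) = B**3
H = 5238300262 (H = (-35158 - 57168)*(-125489 + 68752) = -92326*(-56737) = 5238300262)
(-1934 + H) + E((168 - 158)*(-247 + 273)) = (-1934 + 5238300262) + ((168 - 158)*(-247 + 273))**3 = 5238298328 + (10*26)**3 = 5238298328 + 260**3 = 5238298328 + 17576000 = 5255874328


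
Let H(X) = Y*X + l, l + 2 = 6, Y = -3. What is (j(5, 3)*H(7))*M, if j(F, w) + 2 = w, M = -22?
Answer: 374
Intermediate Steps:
j(F, w) = -2 + w
l = 4 (l = -2 + 6 = 4)
H(X) = 4 - 3*X (H(X) = -3*X + 4 = 4 - 3*X)
(j(5, 3)*H(7))*M = ((-2 + 3)*(4 - 3*7))*(-22) = (1*(4 - 21))*(-22) = (1*(-17))*(-22) = -17*(-22) = 374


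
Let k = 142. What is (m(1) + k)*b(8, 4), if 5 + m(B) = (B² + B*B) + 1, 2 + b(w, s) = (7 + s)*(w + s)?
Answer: 18200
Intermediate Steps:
b(w, s) = -2 + (7 + s)*(s + w) (b(w, s) = -2 + (7 + s)*(w + s) = -2 + (7 + s)*(s + w))
m(B) = -4 + 2*B² (m(B) = -5 + ((B² + B*B) + 1) = -5 + ((B² + B²) + 1) = -5 + (2*B² + 1) = -5 + (1 + 2*B²) = -4 + 2*B²)
(m(1) + k)*b(8, 4) = ((-4 + 2*1²) + 142)*(-2 + 4² + 7*4 + 7*8 + 4*8) = ((-4 + 2*1) + 142)*(-2 + 16 + 28 + 56 + 32) = ((-4 + 2) + 142)*130 = (-2 + 142)*130 = 140*130 = 18200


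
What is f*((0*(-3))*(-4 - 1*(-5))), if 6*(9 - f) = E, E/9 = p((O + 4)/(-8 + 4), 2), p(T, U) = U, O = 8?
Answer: 0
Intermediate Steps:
E = 18 (E = 9*2 = 18)
f = 6 (f = 9 - 1/6*18 = 9 - 3 = 6)
f*((0*(-3))*(-4 - 1*(-5))) = 6*((0*(-3))*(-4 - 1*(-5))) = 6*(0*(-4 + 5)) = 6*(0*1) = 6*0 = 0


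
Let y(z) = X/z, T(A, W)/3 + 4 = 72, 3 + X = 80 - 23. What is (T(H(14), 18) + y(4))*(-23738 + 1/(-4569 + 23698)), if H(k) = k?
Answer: -197526627435/38258 ≈ -5.1630e+6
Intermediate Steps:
X = 54 (X = -3 + (80 - 23) = -3 + 57 = 54)
T(A, W) = 204 (T(A, W) = -12 + 3*72 = -12 + 216 = 204)
y(z) = 54/z
(T(H(14), 18) + y(4))*(-23738 + 1/(-4569 + 23698)) = (204 + 54/4)*(-23738 + 1/(-4569 + 23698)) = (204 + 54*(1/4))*(-23738 + 1/19129) = (204 + 27/2)*(-23738 + 1/19129) = (435/2)*(-454084201/19129) = -197526627435/38258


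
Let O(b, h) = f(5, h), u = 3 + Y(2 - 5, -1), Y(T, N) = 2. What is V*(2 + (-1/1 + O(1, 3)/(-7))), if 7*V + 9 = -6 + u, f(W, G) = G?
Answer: -40/49 ≈ -0.81633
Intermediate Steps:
u = 5 (u = 3 + 2 = 5)
O(b, h) = h
V = -10/7 (V = -9/7 + (-6 + 5)/7 = -9/7 + (1/7)*(-1) = -9/7 - 1/7 = -10/7 ≈ -1.4286)
V*(2 + (-1/1 + O(1, 3)/(-7))) = -10*(2 + (-1/1 + 3/(-7)))/7 = -10*(2 + (-1*1 + 3*(-1/7)))/7 = -10*(2 + (-1 - 3/7))/7 = -10*(2 - 10/7)/7 = -10/7*4/7 = -40/49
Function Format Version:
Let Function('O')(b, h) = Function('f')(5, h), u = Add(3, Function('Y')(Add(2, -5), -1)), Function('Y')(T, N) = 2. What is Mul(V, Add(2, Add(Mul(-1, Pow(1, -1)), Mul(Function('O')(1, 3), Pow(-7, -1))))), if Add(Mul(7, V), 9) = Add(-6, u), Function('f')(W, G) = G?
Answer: Rational(-40, 49) ≈ -0.81633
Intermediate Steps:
u = 5 (u = Add(3, 2) = 5)
Function('O')(b, h) = h
V = Rational(-10, 7) (V = Add(Rational(-9, 7), Mul(Rational(1, 7), Add(-6, 5))) = Add(Rational(-9, 7), Mul(Rational(1, 7), -1)) = Add(Rational(-9, 7), Rational(-1, 7)) = Rational(-10, 7) ≈ -1.4286)
Mul(V, Add(2, Add(Mul(-1, Pow(1, -1)), Mul(Function('O')(1, 3), Pow(-7, -1))))) = Mul(Rational(-10, 7), Add(2, Add(Mul(-1, Pow(1, -1)), Mul(3, Pow(-7, -1))))) = Mul(Rational(-10, 7), Add(2, Add(Mul(-1, 1), Mul(3, Rational(-1, 7))))) = Mul(Rational(-10, 7), Add(2, Add(-1, Rational(-3, 7)))) = Mul(Rational(-10, 7), Add(2, Rational(-10, 7))) = Mul(Rational(-10, 7), Rational(4, 7)) = Rational(-40, 49)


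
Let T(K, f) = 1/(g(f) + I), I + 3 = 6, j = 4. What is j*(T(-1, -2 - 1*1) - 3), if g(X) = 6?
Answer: -104/9 ≈ -11.556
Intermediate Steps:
I = 3 (I = -3 + 6 = 3)
T(K, f) = 1/9 (T(K, f) = 1/(6 + 3) = 1/9)
j*(T(-1, -2 - 1*1) - 3) = 4*(1/9 - 3) = 4*(-26/9) = -104/9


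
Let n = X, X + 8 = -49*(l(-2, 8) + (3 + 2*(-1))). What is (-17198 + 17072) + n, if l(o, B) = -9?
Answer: 258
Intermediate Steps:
X = 384 (X = -8 - 49*(-9 + (3 + 2*(-1))) = -8 - 49*(-9 + (3 - 2)) = -8 - 49*(-9 + 1) = -8 - 49*(-8) = -8 + 392 = 384)
n = 384
(-17198 + 17072) + n = (-17198 + 17072) + 384 = -126 + 384 = 258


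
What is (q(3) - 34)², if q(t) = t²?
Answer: 625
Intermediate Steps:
(q(3) - 34)² = (3² - 34)² = (9 - 34)² = (-25)² = 625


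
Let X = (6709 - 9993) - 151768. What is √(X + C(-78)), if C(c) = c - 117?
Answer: I*√155247 ≈ 394.01*I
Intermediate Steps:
X = -155052 (X = -3284 - 151768 = -155052)
C(c) = -117 + c
√(X + C(-78)) = √(-155052 + (-117 - 78)) = √(-155052 - 195) = √(-155247) = I*√155247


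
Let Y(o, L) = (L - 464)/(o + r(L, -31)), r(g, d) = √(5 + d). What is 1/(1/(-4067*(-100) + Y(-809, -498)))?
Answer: 266188775158/654507 + 962*I*√26/654507 ≈ 4.067e+5 + 0.0074946*I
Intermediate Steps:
Y(o, L) = (-464 + L)/(o + I*√26) (Y(o, L) = (L - 464)/(o + √(5 - 31)) = (-464 + L)/(o + √(-26)) = (-464 + L)/(o + I*√26))
1/(1/(-4067*(-100) + Y(-809, -498))) = 1/(1/(-4067*(-100) + (-464 - 498)/(-809 + I*√26))) = 1/(1/(406700 - 962/(-809 + I*√26))) = 406700 - 962/(-809 + I*√26)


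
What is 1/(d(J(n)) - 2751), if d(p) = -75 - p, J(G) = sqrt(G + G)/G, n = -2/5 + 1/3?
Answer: -471/1331051 - I*sqrt(30)/7986306 ≈ -0.00035386 - 6.8583e-7*I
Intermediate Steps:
n = -1/15 (n = -2*1/5 + 1*(1/3) = -2/5 + 1/3 = -1/15 ≈ -0.066667)
J(G) = sqrt(2)/sqrt(G) (J(G) = sqrt(2*G)/G = (sqrt(2)*sqrt(G))/G = sqrt(2)/sqrt(G))
1/(d(J(n)) - 2751) = 1/((-75 - sqrt(2)/sqrt(-1/15)) - 2751) = 1/((-75 - sqrt(2)*(-I*sqrt(15))) - 2751) = 1/((-75 - (-1)*I*sqrt(30)) - 2751) = 1/((-75 + I*sqrt(30)) - 2751) = 1/(-2826 + I*sqrt(30))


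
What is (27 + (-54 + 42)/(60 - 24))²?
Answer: 6400/9 ≈ 711.11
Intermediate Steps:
(27 + (-54 + 42)/(60 - 24))² = (27 - 12/36)² = (27 - 12*1/36)² = (27 - ⅓)² = (80/3)² = 6400/9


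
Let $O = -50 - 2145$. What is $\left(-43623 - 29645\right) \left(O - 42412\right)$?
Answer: $3268265676$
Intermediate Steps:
$O = -2195$ ($O = -50 - 2145 = -2195$)
$\left(-43623 - 29645\right) \left(O - 42412\right) = \left(-43623 - 29645\right) \left(-2195 - 42412\right) = \left(-43623 - 29645\right) \left(-44607\right) = \left(-73268\right) \left(-44607\right) = 3268265676$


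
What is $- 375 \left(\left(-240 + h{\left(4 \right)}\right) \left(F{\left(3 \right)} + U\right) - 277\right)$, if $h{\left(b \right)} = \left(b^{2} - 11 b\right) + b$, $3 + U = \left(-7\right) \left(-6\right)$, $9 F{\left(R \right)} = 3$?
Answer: $3997875$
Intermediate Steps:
$F{\left(R \right)} = \frac{1}{3}$ ($F{\left(R \right)} = \frac{1}{9} \cdot 3 = \frac{1}{3}$)
$U = 39$ ($U = -3 - -42 = -3 + 42 = 39$)
$h{\left(b \right)} = b^{2} - 10 b$
$- 375 \left(\left(-240 + h{\left(4 \right)}\right) \left(F{\left(3 \right)} + U\right) - 277\right) = - 375 \left(\left(-240 + 4 \left(-10 + 4\right)\right) \left(\frac{1}{3} + 39\right) - 277\right) = - 375 \left(\left(-240 + 4 \left(-6\right)\right) \frac{118}{3} - 277\right) = - 375 \left(\left(-240 - 24\right) \frac{118}{3} - 277\right) = - 375 \left(\left(-264\right) \frac{118}{3} - 277\right) = - 375 \left(-10384 - 277\right) = \left(-375\right) \left(-10661\right) = 3997875$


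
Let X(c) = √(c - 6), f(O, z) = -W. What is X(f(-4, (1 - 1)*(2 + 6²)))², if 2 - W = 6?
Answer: -2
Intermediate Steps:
W = -4 (W = 2 - 1*6 = 2 - 6 = -4)
f(O, z) = 4 (f(O, z) = -1*(-4) = 4)
X(c) = √(-6 + c)
X(f(-4, (1 - 1)*(2 + 6²)))² = (√(-6 + 4))² = (√(-2))² = (I*√2)² = -2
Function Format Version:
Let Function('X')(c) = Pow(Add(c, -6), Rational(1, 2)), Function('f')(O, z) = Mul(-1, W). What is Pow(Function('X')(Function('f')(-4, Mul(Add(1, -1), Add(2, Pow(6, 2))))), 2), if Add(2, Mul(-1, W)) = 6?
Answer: -2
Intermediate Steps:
W = -4 (W = Add(2, Mul(-1, 6)) = Add(2, -6) = -4)
Function('f')(O, z) = 4 (Function('f')(O, z) = Mul(-1, -4) = 4)
Function('X')(c) = Pow(Add(-6, c), Rational(1, 2))
Pow(Function('X')(Function('f')(-4, Mul(Add(1, -1), Add(2, Pow(6, 2))))), 2) = Pow(Pow(Add(-6, 4), Rational(1, 2)), 2) = Pow(Pow(-2, Rational(1, 2)), 2) = Pow(Mul(I, Pow(2, Rational(1, 2))), 2) = -2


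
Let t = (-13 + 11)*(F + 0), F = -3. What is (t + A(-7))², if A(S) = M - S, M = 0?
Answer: 169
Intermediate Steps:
t = 6 (t = (-13 + 11)*(-3 + 0) = -2*(-3) = 6)
A(S) = -S (A(S) = 0 - S = -S)
(t + A(-7))² = (6 - 1*(-7))² = (6 + 7)² = 13² = 169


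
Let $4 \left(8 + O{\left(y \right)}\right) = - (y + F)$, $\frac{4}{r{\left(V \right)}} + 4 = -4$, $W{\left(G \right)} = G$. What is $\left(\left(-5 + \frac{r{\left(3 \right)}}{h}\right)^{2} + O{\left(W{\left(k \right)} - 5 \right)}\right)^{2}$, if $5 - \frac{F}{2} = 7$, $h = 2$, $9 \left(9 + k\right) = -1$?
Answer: $\frac{12033961}{20736} \approx 580.34$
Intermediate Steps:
$k = - \frac{82}{9}$ ($k = -9 + \frac{1}{9} \left(-1\right) = -9 - \frac{1}{9} = - \frac{82}{9} \approx -9.1111$)
$r{\left(V \right)} = - \frac{1}{2}$ ($r{\left(V \right)} = \frac{4}{-4 - 4} = \frac{4}{-8} = 4 \left(- \frac{1}{8}\right) = - \frac{1}{2}$)
$F = -4$ ($F = 10 - 14 = -4$)
$O{\left(y \right)} = -7 - \frac{y}{4}$ ($O{\left(y \right)} = -8 + \frac{\left(-1\right) \left(y - 4\right)}{4} = -8 + \frac{\left(-1\right) \left(-4 + y\right)}{4} = -8 + \frac{4 - y}{4} = -8 - \left(-1 + \frac{y}{4}\right) = -7 - \frac{y}{4}$)
$\left(\left(-5 + \frac{r{\left(3 \right)}}{h}\right)^{2} + O{\left(W{\left(k \right)} - 5 \right)}\right)^{2} = \left(\left(-5 - \frac{1}{2 \cdot 2}\right)^{2} - \left(7 + \frac{- \frac{82}{9} - 5}{4}\right)\right)^{2} = \left(\left(-5 - \frac{1}{4}\right)^{2} - \left(7 + \frac{- \frac{82}{9} - 5}{4}\right)\right)^{2} = \left(\left(-5 - \frac{1}{4}\right)^{2} - \frac{125}{36}\right)^{2} = \left(\left(- \frac{21}{4}\right)^{2} + \left(-7 + \frac{127}{36}\right)\right)^{2} = \left(\frac{441}{16} - \frac{125}{36}\right)^{2} = \left(\frac{3469}{144}\right)^{2} = \frac{12033961}{20736}$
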